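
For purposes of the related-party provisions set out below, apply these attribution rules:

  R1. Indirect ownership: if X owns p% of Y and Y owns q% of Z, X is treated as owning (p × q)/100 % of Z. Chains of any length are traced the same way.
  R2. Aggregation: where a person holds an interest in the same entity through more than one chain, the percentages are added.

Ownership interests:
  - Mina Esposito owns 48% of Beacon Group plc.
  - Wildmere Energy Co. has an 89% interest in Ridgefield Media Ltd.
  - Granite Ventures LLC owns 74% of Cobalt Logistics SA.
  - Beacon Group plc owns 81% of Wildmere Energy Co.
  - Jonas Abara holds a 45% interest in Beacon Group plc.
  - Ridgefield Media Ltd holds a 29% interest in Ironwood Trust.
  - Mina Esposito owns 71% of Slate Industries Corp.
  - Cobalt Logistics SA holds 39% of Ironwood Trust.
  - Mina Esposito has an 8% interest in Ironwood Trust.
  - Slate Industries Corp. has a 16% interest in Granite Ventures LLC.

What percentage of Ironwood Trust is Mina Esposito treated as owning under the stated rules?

Chain via Beacon Group plc → Wildmere Energy Co. → Ridgefield Media Ltd (R1): 48% × 81% × 89% × 29% = 10.034928% of Ironwood Trust.
Chain via Slate Industries Corp. → Granite Ventures LLC → Cobalt Logistics SA (R1): 71% × 16% × 74% × 39% = 3.278496% of Ironwood Trust.
Direct interest in Ironwood Trust: 8%.
Aggregating (R2): 10.034928% + 3.278496% + 8% = 21.313424%.

21.313424%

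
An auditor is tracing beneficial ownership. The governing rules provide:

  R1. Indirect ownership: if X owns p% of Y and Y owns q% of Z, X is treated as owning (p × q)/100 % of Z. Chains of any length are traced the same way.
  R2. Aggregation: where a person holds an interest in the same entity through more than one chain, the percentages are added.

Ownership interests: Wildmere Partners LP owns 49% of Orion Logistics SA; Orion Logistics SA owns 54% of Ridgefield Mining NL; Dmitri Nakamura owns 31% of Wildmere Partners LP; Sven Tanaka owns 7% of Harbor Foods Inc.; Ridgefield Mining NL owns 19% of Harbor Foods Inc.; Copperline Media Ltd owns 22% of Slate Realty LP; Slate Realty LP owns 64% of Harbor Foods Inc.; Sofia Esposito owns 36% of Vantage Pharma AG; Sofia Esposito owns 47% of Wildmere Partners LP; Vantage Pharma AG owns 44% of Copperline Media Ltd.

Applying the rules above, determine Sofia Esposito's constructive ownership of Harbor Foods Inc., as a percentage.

Chain via Vantage Pharma AG → Copperline Media Ltd → Slate Realty LP (R1): 36% × 44% × 22% × 64% = 2.230272% of Harbor Foods Inc.
Chain via Wildmere Partners LP → Orion Logistics SA → Ridgefield Mining NL (R1): 47% × 49% × 54% × 19% = 2.362878% of Harbor Foods Inc.
Aggregating (R2): 2.230272% + 2.362878% = 4.59315%.

4.59315%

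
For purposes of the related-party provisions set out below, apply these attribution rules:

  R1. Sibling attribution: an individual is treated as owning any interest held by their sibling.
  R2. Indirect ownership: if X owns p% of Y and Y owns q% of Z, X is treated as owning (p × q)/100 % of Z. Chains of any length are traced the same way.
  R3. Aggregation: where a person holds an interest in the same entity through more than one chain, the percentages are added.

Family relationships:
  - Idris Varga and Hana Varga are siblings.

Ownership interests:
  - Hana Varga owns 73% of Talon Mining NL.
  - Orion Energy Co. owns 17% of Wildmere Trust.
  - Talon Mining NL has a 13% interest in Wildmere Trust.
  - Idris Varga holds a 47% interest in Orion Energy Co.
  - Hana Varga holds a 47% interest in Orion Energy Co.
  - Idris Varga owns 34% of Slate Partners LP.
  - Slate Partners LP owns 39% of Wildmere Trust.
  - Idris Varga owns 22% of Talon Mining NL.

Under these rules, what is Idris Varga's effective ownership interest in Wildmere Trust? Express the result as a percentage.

41.59%

By sibling attribution (R1), Idris Varga is treated as also owning Hana Varga's interest in Orion Energy Co, giving 47% + 47% = 94%.
By sibling attribution (R1), Idris Varga is treated as also owning Hana Varga's interest in Talon Mining NL, giving 22% + 73% = 95%.
Chain via Orion Energy Co. (R2): 94% × 17% = 15.98% of Wildmere Trust.
Chain via Slate Partners LP (R2): 34% × 39% = 13.26% of Wildmere Trust.
Chain via Talon Mining NL (R2): 95% × 13% = 12.35% of Wildmere Trust.
Aggregating (R3): 15.98% + 13.26% + 12.35% = 41.59%.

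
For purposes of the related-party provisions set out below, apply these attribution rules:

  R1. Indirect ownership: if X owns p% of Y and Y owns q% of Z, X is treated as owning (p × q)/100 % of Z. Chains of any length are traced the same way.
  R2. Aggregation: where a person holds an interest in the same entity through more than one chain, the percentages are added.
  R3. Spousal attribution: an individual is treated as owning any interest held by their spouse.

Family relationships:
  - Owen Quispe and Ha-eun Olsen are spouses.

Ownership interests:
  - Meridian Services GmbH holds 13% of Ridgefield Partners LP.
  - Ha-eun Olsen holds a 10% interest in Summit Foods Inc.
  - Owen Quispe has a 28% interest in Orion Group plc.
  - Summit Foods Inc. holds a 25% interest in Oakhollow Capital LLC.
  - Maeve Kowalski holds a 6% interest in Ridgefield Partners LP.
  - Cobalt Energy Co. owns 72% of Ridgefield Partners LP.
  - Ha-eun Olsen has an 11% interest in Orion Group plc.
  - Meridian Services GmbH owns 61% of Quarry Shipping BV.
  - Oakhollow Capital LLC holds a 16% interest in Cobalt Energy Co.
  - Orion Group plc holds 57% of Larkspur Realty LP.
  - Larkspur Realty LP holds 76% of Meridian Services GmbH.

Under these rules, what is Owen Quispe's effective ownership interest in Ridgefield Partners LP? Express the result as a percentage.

By spousal attribution (R3), Owen Quispe is treated as also owning Ha-eun Olsen's interest in Orion Group plc, giving 28% + 11% = 39%.
By spousal attribution (R3), Owen Quispe is treated as owning Ha-eun Olsen's 10% interest in Summit Foods Inc.
Chain via Orion Group plc → Larkspur Realty LP → Meridian Services GmbH (R1): 39% × 57% × 76% × 13% = 2.196324% of Ridgefield Partners LP.
Chain via Summit Foods Inc. → Oakhollow Capital LLC → Cobalt Energy Co. (R1): 10% × 25% × 16% × 72% = 0.288% of Ridgefield Partners LP.
Aggregating (R2): 2.196324% + 0.288% = 2.484324%.

2.484324%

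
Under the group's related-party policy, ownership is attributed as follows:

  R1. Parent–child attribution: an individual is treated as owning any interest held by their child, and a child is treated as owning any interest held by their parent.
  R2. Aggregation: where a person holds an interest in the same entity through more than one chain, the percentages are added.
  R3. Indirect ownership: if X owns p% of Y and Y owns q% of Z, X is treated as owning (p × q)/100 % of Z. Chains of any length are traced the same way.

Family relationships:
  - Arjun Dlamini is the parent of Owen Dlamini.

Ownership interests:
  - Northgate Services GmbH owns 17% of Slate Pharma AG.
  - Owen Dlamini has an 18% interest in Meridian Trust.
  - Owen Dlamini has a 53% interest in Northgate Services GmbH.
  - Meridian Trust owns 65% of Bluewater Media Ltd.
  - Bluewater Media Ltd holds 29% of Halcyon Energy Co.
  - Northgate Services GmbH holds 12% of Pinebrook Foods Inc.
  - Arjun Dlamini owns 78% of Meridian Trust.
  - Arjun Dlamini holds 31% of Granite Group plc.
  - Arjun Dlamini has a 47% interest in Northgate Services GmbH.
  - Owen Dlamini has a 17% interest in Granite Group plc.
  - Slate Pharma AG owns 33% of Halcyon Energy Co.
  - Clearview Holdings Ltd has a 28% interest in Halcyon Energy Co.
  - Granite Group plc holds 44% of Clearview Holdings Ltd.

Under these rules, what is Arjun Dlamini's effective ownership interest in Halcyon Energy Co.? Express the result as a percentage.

By parent–child attribution (R1), Arjun Dlamini is treated as also owning Owen Dlamini's interest in Meridian Trust, giving 78% + 18% = 96%.
By parent–child attribution (R1), Arjun Dlamini is treated as also owning Owen Dlamini's interest in Northgate Services GmbH, giving 47% + 53% = 100%.
By parent–child attribution (R1), Arjun Dlamini is treated as also owning Owen Dlamini's interest in Granite Group plc, giving 31% + 17% = 48%.
Chain via Meridian Trust → Bluewater Media Ltd (R3): 96% × 65% × 29% = 18.096% of Halcyon Energy Co.
Chain via Northgate Services GmbH → Slate Pharma AG (R3): 100% × 17% × 33% = 5.61% of Halcyon Energy Co.
Chain via Granite Group plc → Clearview Holdings Ltd (R3): 48% × 44% × 28% = 5.9136% of Halcyon Energy Co.
Aggregating (R2): 18.096% + 5.61% + 5.9136% = 29.6196%.

29.6196%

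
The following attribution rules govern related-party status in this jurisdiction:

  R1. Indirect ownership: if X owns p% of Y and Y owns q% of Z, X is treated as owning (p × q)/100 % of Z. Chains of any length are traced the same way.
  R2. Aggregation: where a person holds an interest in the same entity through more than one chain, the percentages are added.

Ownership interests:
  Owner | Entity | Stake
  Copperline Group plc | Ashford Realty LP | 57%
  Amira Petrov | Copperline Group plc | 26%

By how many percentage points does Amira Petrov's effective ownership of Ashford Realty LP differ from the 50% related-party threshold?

Chain via Copperline Group plc (R1): 26% × 57% = 14.82% of Ashford Realty LP.
14.82% falls short of the 50% threshold by 35.18 percentage points.

35.18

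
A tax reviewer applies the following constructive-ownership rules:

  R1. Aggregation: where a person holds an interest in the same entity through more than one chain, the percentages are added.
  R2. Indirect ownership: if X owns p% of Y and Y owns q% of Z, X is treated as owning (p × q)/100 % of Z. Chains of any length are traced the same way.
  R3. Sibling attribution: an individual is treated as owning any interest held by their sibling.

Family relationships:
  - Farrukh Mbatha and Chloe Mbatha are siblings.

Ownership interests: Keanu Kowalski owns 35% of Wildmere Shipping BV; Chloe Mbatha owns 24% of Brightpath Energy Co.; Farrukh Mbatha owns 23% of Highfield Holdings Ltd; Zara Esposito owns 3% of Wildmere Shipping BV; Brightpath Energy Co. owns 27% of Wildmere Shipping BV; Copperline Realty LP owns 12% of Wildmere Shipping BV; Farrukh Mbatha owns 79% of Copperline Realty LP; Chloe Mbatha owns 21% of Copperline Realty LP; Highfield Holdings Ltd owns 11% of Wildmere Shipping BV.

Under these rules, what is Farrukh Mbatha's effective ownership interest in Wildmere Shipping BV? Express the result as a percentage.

21.01%

By sibling attribution (R3), Farrukh Mbatha is treated as also owning Chloe Mbatha's interest in Copperline Realty LP, giving 79% + 21% = 100%.
By sibling attribution (R3), Farrukh Mbatha is treated as owning Chloe Mbatha's 24% interest in Brightpath Energy Co.
Chain via Highfield Holdings Ltd (R2): 23% × 11% = 2.53% of Wildmere Shipping BV.
Chain via Copperline Realty LP (R2): 100% × 12% = 12% of Wildmere Shipping BV.
Chain via Brightpath Energy Co. (R2): 24% × 27% = 6.48% of Wildmere Shipping BV.
Aggregating (R1): 2.53% + 12% + 6.48% = 21.01%.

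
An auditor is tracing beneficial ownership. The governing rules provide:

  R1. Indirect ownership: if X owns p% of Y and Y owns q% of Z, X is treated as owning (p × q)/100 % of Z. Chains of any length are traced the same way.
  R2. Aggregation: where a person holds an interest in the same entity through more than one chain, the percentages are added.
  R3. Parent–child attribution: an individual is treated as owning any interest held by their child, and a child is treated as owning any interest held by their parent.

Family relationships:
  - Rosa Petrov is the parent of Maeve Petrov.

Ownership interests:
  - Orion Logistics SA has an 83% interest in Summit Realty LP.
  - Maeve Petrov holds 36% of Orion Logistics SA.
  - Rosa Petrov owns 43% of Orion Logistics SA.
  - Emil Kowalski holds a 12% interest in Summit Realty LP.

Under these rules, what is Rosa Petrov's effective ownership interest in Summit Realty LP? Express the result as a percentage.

By parent–child attribution (R3), Rosa Petrov is treated as also owning Maeve Petrov's interest in Orion Logistics SA, giving 43% + 36% = 79%.
Chain via Orion Logistics SA (R1): 79% × 83% = 65.57% of Summit Realty LP.

65.57%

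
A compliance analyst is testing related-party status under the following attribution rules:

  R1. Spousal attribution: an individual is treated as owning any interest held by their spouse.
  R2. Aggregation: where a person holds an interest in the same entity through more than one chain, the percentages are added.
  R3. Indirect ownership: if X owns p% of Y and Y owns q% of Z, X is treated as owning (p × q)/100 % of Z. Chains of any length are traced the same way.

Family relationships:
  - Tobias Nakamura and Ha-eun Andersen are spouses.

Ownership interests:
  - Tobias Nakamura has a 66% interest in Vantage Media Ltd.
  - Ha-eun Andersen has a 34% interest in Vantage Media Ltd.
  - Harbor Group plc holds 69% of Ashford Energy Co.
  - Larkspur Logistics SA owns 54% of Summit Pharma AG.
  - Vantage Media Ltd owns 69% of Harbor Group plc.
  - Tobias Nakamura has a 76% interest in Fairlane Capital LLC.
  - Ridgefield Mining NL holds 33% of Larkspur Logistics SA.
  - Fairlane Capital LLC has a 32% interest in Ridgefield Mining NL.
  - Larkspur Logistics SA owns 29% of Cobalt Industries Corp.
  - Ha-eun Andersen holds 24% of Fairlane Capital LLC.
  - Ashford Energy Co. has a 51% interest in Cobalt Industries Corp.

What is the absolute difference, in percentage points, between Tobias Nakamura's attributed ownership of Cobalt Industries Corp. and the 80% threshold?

52.6565

By spousal attribution (R1), Tobias Nakamura is treated as also owning Ha-eun Andersen's interest in Vantage Media Ltd, giving 66% + 34% = 100%.
By spousal attribution (R1), Tobias Nakamura is treated as also owning Ha-eun Andersen's interest in Fairlane Capital LLC, giving 76% + 24% = 100%.
Chain via Vantage Media Ltd → Harbor Group plc → Ashford Energy Co. (R3): 100% × 69% × 69% × 51% = 24.2811% of Cobalt Industries Corp.
Chain via Fairlane Capital LLC → Ridgefield Mining NL → Larkspur Logistics SA (R3): 100% × 32% × 33% × 29% = 3.0624% of Cobalt Industries Corp.
Aggregating (R2): 24.2811% + 3.0624% = 27.3435%.
27.3435% falls short of the 80% threshold by 52.6565 percentage points.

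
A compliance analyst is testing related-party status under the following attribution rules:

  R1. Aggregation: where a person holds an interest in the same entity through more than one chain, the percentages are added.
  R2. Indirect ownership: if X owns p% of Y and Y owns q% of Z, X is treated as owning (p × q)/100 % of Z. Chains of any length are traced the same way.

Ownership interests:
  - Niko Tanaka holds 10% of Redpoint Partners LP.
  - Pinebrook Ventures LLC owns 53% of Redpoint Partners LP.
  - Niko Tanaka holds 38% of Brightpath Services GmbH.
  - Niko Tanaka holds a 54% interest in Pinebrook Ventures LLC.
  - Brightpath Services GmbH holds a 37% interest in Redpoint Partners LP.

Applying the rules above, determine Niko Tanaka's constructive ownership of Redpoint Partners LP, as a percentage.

Chain via Pinebrook Ventures LLC (R2): 54% × 53% = 28.62% of Redpoint Partners LP.
Chain via Brightpath Services GmbH (R2): 38% × 37% = 14.06% of Redpoint Partners LP.
Direct interest in Redpoint Partners LP: 10%.
Aggregating (R1): 28.62% + 14.06% + 10% = 52.68%.

52.68%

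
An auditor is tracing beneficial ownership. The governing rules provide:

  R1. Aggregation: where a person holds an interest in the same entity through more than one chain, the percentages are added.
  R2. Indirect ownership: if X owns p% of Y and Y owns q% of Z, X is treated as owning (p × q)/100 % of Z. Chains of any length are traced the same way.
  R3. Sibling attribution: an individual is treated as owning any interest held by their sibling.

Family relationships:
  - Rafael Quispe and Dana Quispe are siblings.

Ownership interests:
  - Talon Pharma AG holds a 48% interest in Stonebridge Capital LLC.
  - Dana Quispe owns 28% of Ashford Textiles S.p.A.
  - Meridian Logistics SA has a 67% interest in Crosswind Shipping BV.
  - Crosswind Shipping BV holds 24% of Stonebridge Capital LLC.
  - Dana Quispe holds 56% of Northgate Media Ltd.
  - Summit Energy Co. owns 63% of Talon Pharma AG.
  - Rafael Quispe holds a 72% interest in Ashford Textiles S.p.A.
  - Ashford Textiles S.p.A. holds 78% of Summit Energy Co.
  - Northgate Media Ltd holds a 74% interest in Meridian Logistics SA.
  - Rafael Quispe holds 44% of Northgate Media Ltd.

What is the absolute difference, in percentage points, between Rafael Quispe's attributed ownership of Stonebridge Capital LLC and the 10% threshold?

25.4864

By sibling attribution (R3), Rafael Quispe is treated as also owning Dana Quispe's interest in Ashford Textiles S.p.A, giving 72% + 28% = 100%.
By sibling attribution (R3), Rafael Quispe is treated as also owning Dana Quispe's interest in Northgate Media Ltd, giving 44% + 56% = 100%.
Chain via Ashford Textiles S.p.A. → Summit Energy Co. → Talon Pharma AG (R2): 100% × 78% × 63% × 48% = 23.5872% of Stonebridge Capital LLC.
Chain via Northgate Media Ltd → Meridian Logistics SA → Crosswind Shipping BV (R2): 100% × 74% × 67% × 24% = 11.8992% of Stonebridge Capital LLC.
Aggregating (R1): 23.5872% + 11.8992% = 35.4864%.
35.4864% exceeds the 10% threshold by 25.4864 percentage points.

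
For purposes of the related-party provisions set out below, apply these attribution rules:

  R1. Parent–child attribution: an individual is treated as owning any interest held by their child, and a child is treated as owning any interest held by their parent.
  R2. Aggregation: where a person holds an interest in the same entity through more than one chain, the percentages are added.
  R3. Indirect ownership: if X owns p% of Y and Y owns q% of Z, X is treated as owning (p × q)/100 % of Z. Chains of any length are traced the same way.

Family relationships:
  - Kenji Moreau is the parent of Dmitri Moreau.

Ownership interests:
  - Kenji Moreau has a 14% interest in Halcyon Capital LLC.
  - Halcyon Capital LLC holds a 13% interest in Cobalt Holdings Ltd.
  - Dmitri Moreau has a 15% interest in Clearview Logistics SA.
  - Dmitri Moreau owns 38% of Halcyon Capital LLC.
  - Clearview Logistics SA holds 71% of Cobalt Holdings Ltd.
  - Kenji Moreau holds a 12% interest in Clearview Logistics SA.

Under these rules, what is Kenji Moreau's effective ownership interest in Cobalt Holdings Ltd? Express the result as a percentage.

25.93%

By parent–child attribution (R1), Kenji Moreau is treated as also owning Dmitri Moreau's interest in Clearview Logistics SA, giving 12% + 15% = 27%.
By parent–child attribution (R1), Kenji Moreau is treated as also owning Dmitri Moreau's interest in Halcyon Capital LLC, giving 14% + 38% = 52%.
Chain via Clearview Logistics SA (R3): 27% × 71% = 19.17% of Cobalt Holdings Ltd.
Chain via Halcyon Capital LLC (R3): 52% × 13% = 6.76% of Cobalt Holdings Ltd.
Aggregating (R2): 19.17% + 6.76% = 25.93%.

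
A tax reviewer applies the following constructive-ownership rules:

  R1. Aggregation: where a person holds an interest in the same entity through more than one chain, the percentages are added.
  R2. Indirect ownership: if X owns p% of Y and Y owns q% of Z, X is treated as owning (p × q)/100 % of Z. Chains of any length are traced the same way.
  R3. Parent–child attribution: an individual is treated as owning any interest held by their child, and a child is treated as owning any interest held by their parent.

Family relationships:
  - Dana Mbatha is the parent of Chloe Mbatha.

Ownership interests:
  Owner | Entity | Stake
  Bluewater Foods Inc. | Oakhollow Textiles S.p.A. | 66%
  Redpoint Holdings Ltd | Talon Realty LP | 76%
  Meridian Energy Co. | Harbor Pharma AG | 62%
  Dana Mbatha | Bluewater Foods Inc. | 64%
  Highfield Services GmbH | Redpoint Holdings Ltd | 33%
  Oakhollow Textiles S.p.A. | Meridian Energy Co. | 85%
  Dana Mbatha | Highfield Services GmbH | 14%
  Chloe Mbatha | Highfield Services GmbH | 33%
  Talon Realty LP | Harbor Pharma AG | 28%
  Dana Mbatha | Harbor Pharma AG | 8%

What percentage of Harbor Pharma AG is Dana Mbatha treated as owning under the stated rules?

By parent–child attribution (R3), Dana Mbatha is treated as also owning Chloe Mbatha's interest in Highfield Services GmbH, giving 14% + 33% = 47%.
Chain via Highfield Services GmbH → Redpoint Holdings Ltd → Talon Realty LP (R2): 47% × 33% × 76% × 28% = 3.300528% of Harbor Pharma AG.
Chain via Bluewater Foods Inc. → Oakhollow Textiles S.p.A. → Meridian Energy Co. (R2): 64% × 66% × 85% × 62% = 22.26048% of Harbor Pharma AG.
Direct interest in Harbor Pharma AG: 8%.
Aggregating (R1): 3.300528% + 22.26048% + 8% = 33.561008%.

33.561008%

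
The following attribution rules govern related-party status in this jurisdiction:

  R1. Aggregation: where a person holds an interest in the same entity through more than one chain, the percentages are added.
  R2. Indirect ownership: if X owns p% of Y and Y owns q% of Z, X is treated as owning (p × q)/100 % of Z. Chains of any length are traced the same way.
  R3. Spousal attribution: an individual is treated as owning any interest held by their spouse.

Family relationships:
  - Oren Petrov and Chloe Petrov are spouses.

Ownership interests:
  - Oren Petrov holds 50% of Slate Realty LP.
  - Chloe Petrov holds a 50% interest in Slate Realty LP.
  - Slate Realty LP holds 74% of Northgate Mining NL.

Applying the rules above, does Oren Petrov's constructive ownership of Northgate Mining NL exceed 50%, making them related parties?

Yes

By spousal attribution (R3), Oren Petrov is treated as also owning Chloe Petrov's interest in Slate Realty LP, giving 50% + 50% = 100%.
Chain via Slate Realty LP (R2): 100% × 74% = 74% of Northgate Mining NL.
74% exceeds the 50% threshold, so Oren is a related party to Northgate Mining NL.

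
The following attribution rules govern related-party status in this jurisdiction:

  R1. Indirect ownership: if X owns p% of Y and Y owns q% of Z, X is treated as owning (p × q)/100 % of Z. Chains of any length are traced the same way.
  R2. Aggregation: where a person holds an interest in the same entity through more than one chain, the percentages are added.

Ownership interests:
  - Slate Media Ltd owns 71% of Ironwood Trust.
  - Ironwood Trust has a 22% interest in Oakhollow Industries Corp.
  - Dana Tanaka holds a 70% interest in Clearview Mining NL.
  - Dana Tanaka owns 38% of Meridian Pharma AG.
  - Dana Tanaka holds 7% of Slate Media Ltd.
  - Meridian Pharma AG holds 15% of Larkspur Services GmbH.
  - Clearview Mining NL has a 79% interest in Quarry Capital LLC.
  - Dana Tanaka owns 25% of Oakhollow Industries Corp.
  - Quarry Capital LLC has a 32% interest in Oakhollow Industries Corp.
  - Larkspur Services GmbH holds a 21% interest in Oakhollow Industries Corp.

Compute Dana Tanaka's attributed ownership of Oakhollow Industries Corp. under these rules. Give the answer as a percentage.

44.9864%

Chain via Slate Media Ltd → Ironwood Trust (R1): 7% × 71% × 22% = 1.0934% of Oakhollow Industries Corp.
Chain via Meridian Pharma AG → Larkspur Services GmbH (R1): 38% × 15% × 21% = 1.197% of Oakhollow Industries Corp.
Chain via Clearview Mining NL → Quarry Capital LLC (R1): 70% × 79% × 32% = 17.696% of Oakhollow Industries Corp.
Direct interest in Oakhollow Industries Corp: 25%.
Aggregating (R2): 1.0934% + 1.197% + 17.696% + 25% = 44.9864%.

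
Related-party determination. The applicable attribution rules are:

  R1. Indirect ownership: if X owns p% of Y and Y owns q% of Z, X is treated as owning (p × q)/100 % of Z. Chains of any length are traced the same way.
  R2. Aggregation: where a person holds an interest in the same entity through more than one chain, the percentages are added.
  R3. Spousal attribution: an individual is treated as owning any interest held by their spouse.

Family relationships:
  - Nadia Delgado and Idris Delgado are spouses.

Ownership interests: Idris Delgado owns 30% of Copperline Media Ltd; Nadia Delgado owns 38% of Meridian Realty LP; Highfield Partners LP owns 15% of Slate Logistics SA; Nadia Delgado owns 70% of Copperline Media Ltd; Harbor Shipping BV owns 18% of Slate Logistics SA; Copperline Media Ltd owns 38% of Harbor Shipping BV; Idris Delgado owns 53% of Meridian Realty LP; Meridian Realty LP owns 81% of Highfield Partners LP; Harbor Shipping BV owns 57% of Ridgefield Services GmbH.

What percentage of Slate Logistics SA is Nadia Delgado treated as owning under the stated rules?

By spousal attribution (R3), Nadia Delgado is treated as also owning Idris Delgado's interest in Copperline Media Ltd, giving 70% + 30% = 100%.
By spousal attribution (R3), Nadia Delgado is treated as also owning Idris Delgado's interest in Meridian Realty LP, giving 38% + 53% = 91%.
Chain via Copperline Media Ltd → Harbor Shipping BV (R1): 100% × 38% × 18% = 6.84% of Slate Logistics SA.
Chain via Meridian Realty LP → Highfield Partners LP (R1): 91% × 81% × 15% = 11.0565% of Slate Logistics SA.
Aggregating (R2): 6.84% + 11.0565% = 17.8965%.

17.8965%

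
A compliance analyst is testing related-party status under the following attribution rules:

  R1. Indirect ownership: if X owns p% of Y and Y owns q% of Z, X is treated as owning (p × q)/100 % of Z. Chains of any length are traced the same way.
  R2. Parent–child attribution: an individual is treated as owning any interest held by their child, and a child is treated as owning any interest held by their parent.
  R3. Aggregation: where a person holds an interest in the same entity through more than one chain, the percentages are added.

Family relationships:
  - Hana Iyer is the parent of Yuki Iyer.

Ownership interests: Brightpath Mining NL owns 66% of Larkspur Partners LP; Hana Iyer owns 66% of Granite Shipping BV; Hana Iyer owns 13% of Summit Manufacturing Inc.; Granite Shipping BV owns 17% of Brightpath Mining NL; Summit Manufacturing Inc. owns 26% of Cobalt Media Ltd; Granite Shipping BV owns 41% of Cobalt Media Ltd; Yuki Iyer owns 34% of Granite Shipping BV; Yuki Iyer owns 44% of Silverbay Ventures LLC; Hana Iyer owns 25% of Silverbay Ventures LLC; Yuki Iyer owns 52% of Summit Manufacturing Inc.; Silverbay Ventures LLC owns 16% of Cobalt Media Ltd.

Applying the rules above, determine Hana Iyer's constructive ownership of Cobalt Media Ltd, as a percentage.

68.94%

By parent–child attribution (R2), Hana Iyer is treated as also owning Yuki Iyer's interest in Granite Shipping BV, giving 66% + 34% = 100%.
By parent–child attribution (R2), Hana Iyer is treated as also owning Yuki Iyer's interest in Summit Manufacturing Inc, giving 13% + 52% = 65%.
By parent–child attribution (R2), Hana Iyer is treated as also owning Yuki Iyer's interest in Silverbay Ventures LLC, giving 25% + 44% = 69%.
Chain via Granite Shipping BV (R1): 100% × 41% = 41% of Cobalt Media Ltd.
Chain via Summit Manufacturing Inc. (R1): 65% × 26% = 16.9% of Cobalt Media Ltd.
Chain via Silverbay Ventures LLC (R1): 69% × 16% = 11.04% of Cobalt Media Ltd.
Aggregating (R3): 41% + 16.9% + 11.04% = 68.94%.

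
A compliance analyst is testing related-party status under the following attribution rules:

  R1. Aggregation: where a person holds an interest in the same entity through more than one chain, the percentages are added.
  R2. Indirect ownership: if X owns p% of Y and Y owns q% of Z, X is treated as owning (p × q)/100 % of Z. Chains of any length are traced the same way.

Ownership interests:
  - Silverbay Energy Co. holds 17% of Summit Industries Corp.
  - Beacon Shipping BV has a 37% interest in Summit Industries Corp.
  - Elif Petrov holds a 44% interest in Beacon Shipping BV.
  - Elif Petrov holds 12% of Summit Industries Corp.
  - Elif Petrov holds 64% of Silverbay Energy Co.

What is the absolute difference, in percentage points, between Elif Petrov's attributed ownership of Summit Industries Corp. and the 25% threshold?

Chain via Beacon Shipping BV (R2): 44% × 37% = 16.28% of Summit Industries Corp.
Chain via Silverbay Energy Co. (R2): 64% × 17% = 10.88% of Summit Industries Corp.
Direct interest in Summit Industries Corp: 12%.
Aggregating (R1): 16.28% + 10.88% + 12% = 39.16%.
39.16% exceeds the 25% threshold by 14.16 percentage points.

14.16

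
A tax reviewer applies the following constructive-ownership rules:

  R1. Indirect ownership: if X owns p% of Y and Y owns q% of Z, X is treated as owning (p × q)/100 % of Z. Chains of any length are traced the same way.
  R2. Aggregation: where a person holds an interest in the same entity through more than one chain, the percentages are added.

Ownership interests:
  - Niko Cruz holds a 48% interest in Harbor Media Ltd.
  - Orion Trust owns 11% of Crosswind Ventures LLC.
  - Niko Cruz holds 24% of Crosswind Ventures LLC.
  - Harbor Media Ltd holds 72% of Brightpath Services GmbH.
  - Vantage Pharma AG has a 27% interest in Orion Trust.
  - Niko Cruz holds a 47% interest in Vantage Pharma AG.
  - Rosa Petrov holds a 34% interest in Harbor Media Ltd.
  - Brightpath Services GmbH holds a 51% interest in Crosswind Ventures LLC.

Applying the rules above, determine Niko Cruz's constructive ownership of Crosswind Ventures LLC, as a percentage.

43.0215%

Chain via Harbor Media Ltd → Brightpath Services GmbH (R1): 48% × 72% × 51% = 17.6256% of Crosswind Ventures LLC.
Chain via Vantage Pharma AG → Orion Trust (R1): 47% × 27% × 11% = 1.3959% of Crosswind Ventures LLC.
Direct interest in Crosswind Ventures LLC: 24%.
Aggregating (R2): 17.6256% + 1.3959% + 24% = 43.0215%.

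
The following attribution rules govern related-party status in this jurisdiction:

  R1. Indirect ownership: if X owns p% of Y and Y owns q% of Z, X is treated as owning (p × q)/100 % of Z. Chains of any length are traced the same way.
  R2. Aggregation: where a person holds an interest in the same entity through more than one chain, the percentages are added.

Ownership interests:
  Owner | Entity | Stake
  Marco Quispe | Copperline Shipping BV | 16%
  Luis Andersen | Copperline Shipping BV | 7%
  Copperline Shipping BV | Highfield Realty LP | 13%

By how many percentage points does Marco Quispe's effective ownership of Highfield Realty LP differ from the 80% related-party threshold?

Chain via Copperline Shipping BV (R1): 16% × 13% = 2.08% of Highfield Realty LP.
2.08% falls short of the 80% threshold by 77.92 percentage points.

77.92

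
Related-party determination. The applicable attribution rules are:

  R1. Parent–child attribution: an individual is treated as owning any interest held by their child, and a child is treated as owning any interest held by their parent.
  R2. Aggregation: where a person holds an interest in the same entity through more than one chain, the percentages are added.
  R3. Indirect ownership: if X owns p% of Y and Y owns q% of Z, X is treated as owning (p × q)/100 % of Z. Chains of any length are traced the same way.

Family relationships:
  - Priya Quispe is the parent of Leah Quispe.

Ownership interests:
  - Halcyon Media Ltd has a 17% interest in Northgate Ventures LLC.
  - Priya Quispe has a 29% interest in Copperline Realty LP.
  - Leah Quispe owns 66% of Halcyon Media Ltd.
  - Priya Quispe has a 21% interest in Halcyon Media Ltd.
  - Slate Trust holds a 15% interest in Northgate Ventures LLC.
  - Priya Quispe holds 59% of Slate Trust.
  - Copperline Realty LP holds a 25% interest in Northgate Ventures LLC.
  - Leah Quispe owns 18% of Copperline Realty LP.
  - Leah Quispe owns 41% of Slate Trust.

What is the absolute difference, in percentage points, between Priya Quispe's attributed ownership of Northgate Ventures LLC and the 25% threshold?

16.54

By parent–child attribution (R1), Priya Quispe is treated as also owning Leah Quispe's interest in Slate Trust, giving 59% + 41% = 100%.
By parent–child attribution (R1), Priya Quispe is treated as also owning Leah Quispe's interest in Copperline Realty LP, giving 29% + 18% = 47%.
By parent–child attribution (R1), Priya Quispe is treated as also owning Leah Quispe's interest in Halcyon Media Ltd, giving 21% + 66% = 87%.
Chain via Slate Trust (R3): 100% × 15% = 15% of Northgate Ventures LLC.
Chain via Copperline Realty LP (R3): 47% × 25% = 11.75% of Northgate Ventures LLC.
Chain via Halcyon Media Ltd (R3): 87% × 17% = 14.79% of Northgate Ventures LLC.
Aggregating (R2): 15% + 11.75% + 14.79% = 41.54%.
41.54% exceeds the 25% threshold by 16.54 percentage points.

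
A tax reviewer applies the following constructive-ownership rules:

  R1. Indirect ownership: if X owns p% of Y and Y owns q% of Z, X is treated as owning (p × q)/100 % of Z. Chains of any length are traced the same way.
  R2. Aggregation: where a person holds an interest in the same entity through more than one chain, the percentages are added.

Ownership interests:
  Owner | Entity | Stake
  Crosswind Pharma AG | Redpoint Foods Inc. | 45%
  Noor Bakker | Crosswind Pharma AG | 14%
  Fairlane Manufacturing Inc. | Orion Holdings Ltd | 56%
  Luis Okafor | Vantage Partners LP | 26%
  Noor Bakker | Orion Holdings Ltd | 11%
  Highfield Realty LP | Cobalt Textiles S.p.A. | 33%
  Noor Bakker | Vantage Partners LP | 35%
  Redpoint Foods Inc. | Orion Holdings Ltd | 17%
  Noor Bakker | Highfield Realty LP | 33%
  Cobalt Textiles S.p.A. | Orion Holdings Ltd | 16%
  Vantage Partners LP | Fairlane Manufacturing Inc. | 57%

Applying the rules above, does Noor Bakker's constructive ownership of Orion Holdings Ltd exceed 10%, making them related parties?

Yes

Chain via Vantage Partners LP → Fairlane Manufacturing Inc. (R1): 35% × 57% × 56% = 11.172% of Orion Holdings Ltd.
Chain via Crosswind Pharma AG → Redpoint Foods Inc. (R1): 14% × 45% × 17% = 1.071% of Orion Holdings Ltd.
Chain via Highfield Realty LP → Cobalt Textiles S.p.A. (R1): 33% × 33% × 16% = 1.7424% of Orion Holdings Ltd.
Direct interest in Orion Holdings Ltd: 11%.
Aggregating (R2): 11.172% + 1.071% + 1.7424% + 11% = 24.9854%.
24.9854% exceeds the 10% threshold, so Noor is a related party to Orion Holdings Ltd.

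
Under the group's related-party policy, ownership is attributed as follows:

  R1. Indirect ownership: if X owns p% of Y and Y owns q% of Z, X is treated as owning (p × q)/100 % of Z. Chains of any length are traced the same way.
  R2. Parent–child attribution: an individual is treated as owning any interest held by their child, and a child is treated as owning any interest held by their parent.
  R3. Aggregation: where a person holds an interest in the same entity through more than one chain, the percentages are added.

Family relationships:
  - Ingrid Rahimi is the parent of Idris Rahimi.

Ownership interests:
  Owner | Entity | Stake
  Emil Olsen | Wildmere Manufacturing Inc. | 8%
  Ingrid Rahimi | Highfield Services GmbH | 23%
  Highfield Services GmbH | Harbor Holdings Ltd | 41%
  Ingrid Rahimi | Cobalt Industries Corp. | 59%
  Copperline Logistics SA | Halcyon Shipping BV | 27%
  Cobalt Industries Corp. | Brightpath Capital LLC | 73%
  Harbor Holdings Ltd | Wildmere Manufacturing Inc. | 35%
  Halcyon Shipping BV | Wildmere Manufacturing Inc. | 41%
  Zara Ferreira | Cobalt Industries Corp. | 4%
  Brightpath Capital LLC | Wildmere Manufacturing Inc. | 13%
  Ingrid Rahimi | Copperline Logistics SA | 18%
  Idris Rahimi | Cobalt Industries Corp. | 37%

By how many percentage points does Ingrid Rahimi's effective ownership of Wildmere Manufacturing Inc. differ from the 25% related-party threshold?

By parent–child attribution (R2), Ingrid Rahimi is treated as also owning Idris Rahimi's interest in Cobalt Industries Corp, giving 59% + 37% = 96%.
Chain via Cobalt Industries Corp. → Brightpath Capital LLC (R1): 96% × 73% × 13% = 9.1104% of Wildmere Manufacturing Inc.
Chain via Copperline Logistics SA → Halcyon Shipping BV (R1): 18% × 27% × 41% = 1.9926% of Wildmere Manufacturing Inc.
Chain via Highfield Services GmbH → Harbor Holdings Ltd (R1): 23% × 41% × 35% = 3.3005% of Wildmere Manufacturing Inc.
Aggregating (R3): 9.1104% + 1.9926% + 3.3005% = 14.4035%.
14.4035% falls short of the 25% threshold by 10.5965 percentage points.

10.5965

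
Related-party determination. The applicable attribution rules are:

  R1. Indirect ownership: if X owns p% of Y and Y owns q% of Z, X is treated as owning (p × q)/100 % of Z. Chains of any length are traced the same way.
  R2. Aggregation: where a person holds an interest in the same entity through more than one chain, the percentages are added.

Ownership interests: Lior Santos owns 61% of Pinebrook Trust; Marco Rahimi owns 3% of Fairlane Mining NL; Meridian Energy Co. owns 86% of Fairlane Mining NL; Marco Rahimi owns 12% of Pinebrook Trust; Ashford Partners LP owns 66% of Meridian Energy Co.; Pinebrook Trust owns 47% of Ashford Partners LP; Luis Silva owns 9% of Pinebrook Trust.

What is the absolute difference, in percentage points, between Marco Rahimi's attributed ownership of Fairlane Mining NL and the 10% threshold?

Chain via Pinebrook Trust → Ashford Partners LP → Meridian Energy Co. (R1): 12% × 47% × 66% × 86% = 3.201264% of Fairlane Mining NL.
Direct interest in Fairlane Mining NL: 3%.
Aggregating (R2): 3.201264% + 3% = 6.201264%.
6.201264% falls short of the 10% threshold by 3.798736 percentage points.

3.798736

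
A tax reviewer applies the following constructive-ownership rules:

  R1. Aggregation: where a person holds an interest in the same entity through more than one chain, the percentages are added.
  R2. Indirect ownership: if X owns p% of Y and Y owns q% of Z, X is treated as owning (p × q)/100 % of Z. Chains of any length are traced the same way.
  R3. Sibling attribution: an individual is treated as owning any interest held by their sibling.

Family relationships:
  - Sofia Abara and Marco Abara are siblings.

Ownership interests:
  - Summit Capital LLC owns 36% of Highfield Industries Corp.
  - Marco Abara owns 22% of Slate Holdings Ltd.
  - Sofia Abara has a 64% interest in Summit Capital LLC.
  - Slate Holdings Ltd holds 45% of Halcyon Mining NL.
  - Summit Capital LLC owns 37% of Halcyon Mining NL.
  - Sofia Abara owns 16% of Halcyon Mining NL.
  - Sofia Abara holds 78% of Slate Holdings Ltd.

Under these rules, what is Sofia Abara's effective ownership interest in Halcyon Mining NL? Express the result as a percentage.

84.68%

By sibling attribution (R3), Sofia Abara is treated as also owning Marco Abara's interest in Slate Holdings Ltd, giving 78% + 22% = 100%.
Chain via Summit Capital LLC (R2): 64% × 37% = 23.68% of Halcyon Mining NL.
Chain via Slate Holdings Ltd (R2): 100% × 45% = 45% of Halcyon Mining NL.
Direct interest in Halcyon Mining NL: 16%.
Aggregating (R1): 23.68% + 45% + 16% = 84.68%.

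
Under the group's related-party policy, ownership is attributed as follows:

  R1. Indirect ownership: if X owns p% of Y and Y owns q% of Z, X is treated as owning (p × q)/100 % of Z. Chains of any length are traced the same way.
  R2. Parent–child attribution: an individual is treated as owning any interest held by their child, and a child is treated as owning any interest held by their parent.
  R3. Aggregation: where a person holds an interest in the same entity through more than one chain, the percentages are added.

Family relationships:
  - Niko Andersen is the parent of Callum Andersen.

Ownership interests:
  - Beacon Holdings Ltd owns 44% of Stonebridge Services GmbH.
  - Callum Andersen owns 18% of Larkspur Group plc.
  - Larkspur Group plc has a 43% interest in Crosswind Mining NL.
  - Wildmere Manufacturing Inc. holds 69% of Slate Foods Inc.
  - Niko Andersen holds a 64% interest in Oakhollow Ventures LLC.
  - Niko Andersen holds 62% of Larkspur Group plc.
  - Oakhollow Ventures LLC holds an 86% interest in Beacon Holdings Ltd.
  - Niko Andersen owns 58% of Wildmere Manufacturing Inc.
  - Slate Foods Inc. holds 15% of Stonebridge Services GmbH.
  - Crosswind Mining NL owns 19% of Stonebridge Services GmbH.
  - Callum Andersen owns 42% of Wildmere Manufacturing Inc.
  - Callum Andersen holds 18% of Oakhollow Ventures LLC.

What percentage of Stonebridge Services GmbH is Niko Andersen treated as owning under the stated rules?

47.9148%

By parent–child attribution (R2), Niko Andersen is treated as also owning Callum Andersen's interest in Oakhollow Ventures LLC, giving 64% + 18% = 82%.
By parent–child attribution (R2), Niko Andersen is treated as also owning Callum Andersen's interest in Larkspur Group plc, giving 62% + 18% = 80%.
By parent–child attribution (R2), Niko Andersen is treated as also owning Callum Andersen's interest in Wildmere Manufacturing Inc, giving 58% + 42% = 100%.
Chain via Oakhollow Ventures LLC → Beacon Holdings Ltd (R1): 82% × 86% × 44% = 31.0288% of Stonebridge Services GmbH.
Chain via Larkspur Group plc → Crosswind Mining NL (R1): 80% × 43% × 19% = 6.536% of Stonebridge Services GmbH.
Chain via Wildmere Manufacturing Inc. → Slate Foods Inc. (R1): 100% × 69% × 15% = 10.35% of Stonebridge Services GmbH.
Aggregating (R3): 31.0288% + 6.536% + 10.35% = 47.9148%.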